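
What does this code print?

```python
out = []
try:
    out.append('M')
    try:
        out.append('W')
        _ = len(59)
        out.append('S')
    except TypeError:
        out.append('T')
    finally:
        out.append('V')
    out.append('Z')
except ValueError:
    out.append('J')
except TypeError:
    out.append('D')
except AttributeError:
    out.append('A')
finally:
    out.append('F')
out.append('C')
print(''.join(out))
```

Execution trace: 'M' (try body) → 'W' (inner try body) → 'T' (inner except TypeError) → 'V' (inner finally) → 'Z' (try body, no exception) → 'F' (finally) → 'C' (after the try/except). Output: MWTVZFC

Answer: MWTVZFC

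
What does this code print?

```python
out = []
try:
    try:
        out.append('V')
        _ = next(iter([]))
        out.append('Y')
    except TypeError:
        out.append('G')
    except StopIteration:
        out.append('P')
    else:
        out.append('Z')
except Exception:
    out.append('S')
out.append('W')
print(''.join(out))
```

Execution trace: 'V' (inner try body) → 'P' (inner except StopIteration) → 'W' (after the try/except). Output: VPW

Answer: VPW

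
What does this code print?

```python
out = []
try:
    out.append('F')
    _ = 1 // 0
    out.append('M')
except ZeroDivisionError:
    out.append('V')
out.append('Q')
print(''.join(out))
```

Execution trace: 'F' (try body) → 'V' (except ZeroDivisionError) → 'Q' (after the try/except). Output: FVQ

Answer: FVQ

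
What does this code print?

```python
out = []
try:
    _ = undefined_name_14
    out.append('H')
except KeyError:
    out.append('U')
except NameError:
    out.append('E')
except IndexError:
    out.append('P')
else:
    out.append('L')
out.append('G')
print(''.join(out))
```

Execution trace: 'E' (except NameError) → 'G' (after the try/except). Output: EG

Answer: EG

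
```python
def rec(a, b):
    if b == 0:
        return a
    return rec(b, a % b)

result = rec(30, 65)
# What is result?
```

rec(30, 65) -> rec(65, 30) -> rec(30, 5) -> rec(5, 0) -> 5

Answer: 5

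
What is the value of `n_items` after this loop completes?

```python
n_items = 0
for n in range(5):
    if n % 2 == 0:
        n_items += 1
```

Count numbers divisible by 2 in range(5)
`n_items` takes the values: 0 → 1 → 2 → 3

Answer: 3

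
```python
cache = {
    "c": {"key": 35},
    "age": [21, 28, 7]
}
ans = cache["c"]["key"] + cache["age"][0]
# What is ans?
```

Trace:
`cache = { ...` → cache = {'c': {'key': 35}, 'age': [21, 28, 7]}
`ans = cache["c"]["key"] + cache["age"][0]` → ans = 56
So ans = 56

Answer: 56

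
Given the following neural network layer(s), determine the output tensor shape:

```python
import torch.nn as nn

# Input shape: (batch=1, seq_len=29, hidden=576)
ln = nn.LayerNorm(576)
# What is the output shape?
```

Input: (1, 29, 576) -> Output: (1, 29, 576)

Answer: (1, 29, 576)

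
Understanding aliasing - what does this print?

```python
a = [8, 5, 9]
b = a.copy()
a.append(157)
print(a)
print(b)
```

Key concept: list.copy() creates independent copy.
Step by step:
`a = [8, 5, 9]` → a = [8, 5, 9]
`b = a.copy()` → b = [8, 5, 9]
`a.append(157)` → a = [8, 5, 9, 157]
`print(a)` → prints [8, 5, 9, 157]
`print(b)` → prints [8, 5, 9]

Answer:
[8, 5, 9, 157]
[8, 5, 9]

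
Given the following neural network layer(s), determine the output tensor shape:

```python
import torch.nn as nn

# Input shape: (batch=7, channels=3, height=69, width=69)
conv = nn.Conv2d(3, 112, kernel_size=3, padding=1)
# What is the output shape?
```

Input: (7, 3, 69, 69) -> Output: (7, 112, 69, 69)

Answer: (7, 112, 69, 69)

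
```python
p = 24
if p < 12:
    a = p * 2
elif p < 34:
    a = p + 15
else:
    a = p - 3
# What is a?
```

Trace:
`p = 24` → p = 24
`if p < 12: ...` → p < 12 is False, p < 34 is True → a = 39
So a = 39

Answer: 39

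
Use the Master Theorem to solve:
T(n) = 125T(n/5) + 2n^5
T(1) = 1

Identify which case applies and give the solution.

a=125, b=5, f(n)=2n^5. log_5(125) = 3. Since c=5 > 3 and the regularity condition holds (125(n/5)^5 = (125/5^5)n^5 with 125/5^5 < 1), Case 3 applies: T(n) = Θ(f(n)) = O(n^5).

Answer: O(n^5) - Case 3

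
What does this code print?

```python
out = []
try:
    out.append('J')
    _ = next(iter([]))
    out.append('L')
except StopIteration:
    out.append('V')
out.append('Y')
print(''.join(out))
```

Execution trace: 'J' (try body) → 'V' (except StopIteration) → 'Y' (after the try/except). Output: JVY

Answer: JVY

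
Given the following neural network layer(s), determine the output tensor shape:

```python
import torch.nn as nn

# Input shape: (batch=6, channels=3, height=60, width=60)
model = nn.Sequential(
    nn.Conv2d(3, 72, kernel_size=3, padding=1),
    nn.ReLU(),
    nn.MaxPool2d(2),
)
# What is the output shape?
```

Input: (6, 3, 60, 60) -> after Conv2d: (6, 72, 60, 60) -> after ReLU: (6, 72, 60, 60) -> Output: (6, 72, 30, 30)

Answer: (6, 72, 30, 30)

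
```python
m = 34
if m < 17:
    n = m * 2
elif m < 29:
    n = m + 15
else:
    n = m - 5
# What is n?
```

Trace:
`m = 34` → m = 34
`if m < 17: ...` → m < 17 is False, m < 29 is False, take else branch → n = 29
So n = 29

Answer: 29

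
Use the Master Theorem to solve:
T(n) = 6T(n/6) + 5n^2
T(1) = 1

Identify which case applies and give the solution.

a=6, b=6, f(n)=5n^2. log_6(6) = 1. Since c=2 > 1 and the regularity condition holds (6(n/6)^2 = (6/6^2)n^2 with 6/6^2 < 1), Case 3 applies: T(n) = Θ(f(n)) = O(n^2).

Answer: O(n^2) - Case 3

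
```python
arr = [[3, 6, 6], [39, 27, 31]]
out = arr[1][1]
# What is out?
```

Trace:
`arr = [[3, 6, 6], [39, 27, 31]]` → arr = [[3, 6, 6], [39, 27, 31]]
`out = arr[1][1]` → out = 27
So out = 27

Answer: 27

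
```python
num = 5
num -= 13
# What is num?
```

Trace:
`num = 5` → num = 5
`num -= 13` → num = -8
So num = -8

Answer: -8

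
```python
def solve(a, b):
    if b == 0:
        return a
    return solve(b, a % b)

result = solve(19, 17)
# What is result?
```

solve(19, 17) -> solve(17, 2) -> solve(2, 1) -> solve(1, 0) -> 1

Answer: 1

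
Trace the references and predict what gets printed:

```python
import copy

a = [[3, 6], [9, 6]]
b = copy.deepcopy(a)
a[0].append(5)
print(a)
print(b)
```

Key concept: deep copy is fully independent.
Step by step:
`a = [[3, 6], [9, 6]]` → a = [[3, 6], [9, 6]]
`b = copy.deepcopy(a)` → b = [[3, 6], [9, 6]]
`a[0].append(5)` → a = [[3, 6, 5], [9, 6]]
`print(a)` → prints [[3, 6, 5], [9, 6]]
`print(b)` → prints [[3, 6], [9, 6]]

Answer:
[[3, 6, 5], [9, 6]]
[[3, 6], [9, 6]]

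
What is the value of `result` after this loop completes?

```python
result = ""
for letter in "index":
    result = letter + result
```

Reverse 'index'
`result` takes the values: "" → "i" → "ni" → "dni" → "edni" → "xedni"

Answer: "xedni"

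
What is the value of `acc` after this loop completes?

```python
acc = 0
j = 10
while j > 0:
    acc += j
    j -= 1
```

Sum 10 down to 1
`acc` takes the values: 0 → 10 → 19 → 27 → 34 → 40 → 45 → 49 → 52 → 54 → 55

Answer: 55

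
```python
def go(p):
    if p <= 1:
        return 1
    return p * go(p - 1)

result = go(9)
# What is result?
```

go(9) = 9 * 8 * 7 * 6 * 5 * 4 * 3 * 2 * 1 = 362880

Answer: 362880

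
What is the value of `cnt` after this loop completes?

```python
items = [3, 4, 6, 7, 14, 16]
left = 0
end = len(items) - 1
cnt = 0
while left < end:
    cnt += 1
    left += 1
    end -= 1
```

Iterations until pointers meet (list length 6)
`cnt` takes the values: 0 → 1 → 2 → 3

Answer: 3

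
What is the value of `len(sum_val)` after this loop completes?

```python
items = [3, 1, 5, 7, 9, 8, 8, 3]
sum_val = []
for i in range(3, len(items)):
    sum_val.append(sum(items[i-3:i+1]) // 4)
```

Number of 4-element averages
`sum_val` takes the values: [] → [4] → [4, 5] → [4, 5, 7] → [4, 5, 7, 8] → [4, 5, 7, 8, 7]
So `len(sum_val)` = 5

Answer: 5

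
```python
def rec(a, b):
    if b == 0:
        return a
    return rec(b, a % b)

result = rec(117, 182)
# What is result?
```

rec(117, 182) -> rec(182, 117) -> rec(117, 65) -> rec(65, 52) -> rec(52, 13) -> rec(13, 0) -> 13

Answer: 13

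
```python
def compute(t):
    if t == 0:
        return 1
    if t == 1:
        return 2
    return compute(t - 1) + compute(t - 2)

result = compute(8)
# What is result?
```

Build up from base cases: compute(0)=1, compute(1)=2, compute(2)=3, compute(3)=5, compute(4)=8, compute(5)=13, compute(6)=21, ..., compute(8)=55

Answer: 55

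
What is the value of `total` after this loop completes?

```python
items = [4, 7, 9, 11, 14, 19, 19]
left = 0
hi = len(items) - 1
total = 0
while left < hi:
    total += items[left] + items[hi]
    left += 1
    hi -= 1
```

Sum of pairs from ends
`total` takes the values: 0 → 23 → 49 → 72

Answer: 72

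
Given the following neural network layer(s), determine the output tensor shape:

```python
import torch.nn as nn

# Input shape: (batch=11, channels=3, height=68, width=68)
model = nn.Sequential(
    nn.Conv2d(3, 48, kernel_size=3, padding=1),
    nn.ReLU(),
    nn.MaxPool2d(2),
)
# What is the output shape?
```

Input: (11, 3, 68, 68) -> after Conv2d: (11, 48, 68, 68) -> after ReLU: (11, 48, 68, 68) -> Output: (11, 48, 34, 34)

Answer: (11, 48, 34, 34)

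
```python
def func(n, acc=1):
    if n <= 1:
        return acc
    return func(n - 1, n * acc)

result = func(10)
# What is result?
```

Accumulator trace (n, acc): (10, 1) -> (9, 10) -> (8, 90) -> (7, 720) -> (6, 5040) -> (5, 30240) -> (4, 151200) -> (3, 604800) -> (2, 1814400) -> (1, 3628800) -> return 3628800

Answer: 3628800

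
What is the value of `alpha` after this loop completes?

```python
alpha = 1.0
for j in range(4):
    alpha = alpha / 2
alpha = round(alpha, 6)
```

Halving LR 4 times: 1 / 2^4
`alpha` takes the values: 1.0 → 0.5 → 0.25 → 0.125 → 0.0625

Answer: 0.0625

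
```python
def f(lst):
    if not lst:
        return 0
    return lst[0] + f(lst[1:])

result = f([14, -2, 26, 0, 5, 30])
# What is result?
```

14 + (-2) + 26 + 0 + 5 + 30 + 0 = 73

Answer: 73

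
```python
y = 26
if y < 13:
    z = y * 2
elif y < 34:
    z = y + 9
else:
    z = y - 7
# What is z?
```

Trace:
`y = 26` → y = 26
`if y < 13: ...` → y < 13 is False, y < 34 is True → z = 35
So z = 35

Answer: 35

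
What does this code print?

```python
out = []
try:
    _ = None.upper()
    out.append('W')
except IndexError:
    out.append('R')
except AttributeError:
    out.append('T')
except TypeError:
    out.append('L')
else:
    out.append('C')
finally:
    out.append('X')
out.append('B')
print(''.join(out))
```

Execution trace: 'T' (except AttributeError) → 'X' (finally) → 'B' (after the try/except). Output: TXB

Answer: TXB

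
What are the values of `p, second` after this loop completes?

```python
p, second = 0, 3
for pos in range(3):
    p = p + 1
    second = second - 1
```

p goes 0→3, second goes 3→0
`p, second` takes the values: (0, 3) → (1, 3) → (1, 2) → (2, 2) → (2, 1) → (3, 1) → (3, 0)

Answer: 3, 0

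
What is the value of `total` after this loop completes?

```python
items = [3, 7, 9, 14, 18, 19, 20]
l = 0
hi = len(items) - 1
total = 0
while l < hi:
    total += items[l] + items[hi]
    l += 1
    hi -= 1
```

Sum of pairs from ends
`total` takes the values: 0 → 23 → 49 → 76

Answer: 76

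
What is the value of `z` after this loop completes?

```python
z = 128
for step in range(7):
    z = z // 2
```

Halve 7 times: 128 // 2^7 = 1
`z` takes the values: 128 → 64 → 32 → 16 → 8 → 4 → 2 → 1

Answer: 1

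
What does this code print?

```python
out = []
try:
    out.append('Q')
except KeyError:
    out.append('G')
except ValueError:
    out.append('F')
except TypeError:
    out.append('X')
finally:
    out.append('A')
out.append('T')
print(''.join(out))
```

Execution trace: 'Q' (try body, no exception) → 'A' (finally) → 'T' (after the try/except). Output: QAT

Answer: QAT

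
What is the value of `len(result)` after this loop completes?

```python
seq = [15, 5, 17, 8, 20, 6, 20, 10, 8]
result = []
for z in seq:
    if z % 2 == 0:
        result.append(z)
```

Count even numbers in [15, 5, 17, 8, 20, 6, 20, 10, 8]
`result` takes the values: [] → [8] → [8, 20] → [8, 20, 6] → [8, 20, 6, 20] → [8, 20, 6, 20, 10] → [8, 20, 6, 20, 10, 8]
So `len(result)` = 6

Answer: 6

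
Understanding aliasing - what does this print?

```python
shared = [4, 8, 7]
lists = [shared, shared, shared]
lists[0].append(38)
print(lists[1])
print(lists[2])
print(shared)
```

Key concept: list of same reference.
Step by step:
`shared = [4, 8, 7]` → shared = [4, 8, 7]
`lists = [shared, shared, shared]` → lists = [[4, 8, 7], [4, 8, 7], [4, 8, 7]]
`lists[0].append(38)` → shared = [4, 8, 7, 38]; lists = [[4, 8, 7, 38], [4, 8, 7, 38], [4, 8, 7, 38]]
`print(lists[1])` → prints [4, 8, 7, 38]
`print(lists[2])` → prints [4, 8, 7, 38]
`print(shared)` → prints [4, 8, 7, 38]

Answer:
[4, 8, 7, 38]
[4, 8, 7, 38]
[4, 8, 7, 38]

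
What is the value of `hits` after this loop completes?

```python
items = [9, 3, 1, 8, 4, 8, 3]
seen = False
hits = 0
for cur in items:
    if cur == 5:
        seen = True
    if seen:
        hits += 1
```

Count elements after first 5 in [9, 3, 1, 8, 4, 8, 3]
`hits` takes the values: 0

Answer: 0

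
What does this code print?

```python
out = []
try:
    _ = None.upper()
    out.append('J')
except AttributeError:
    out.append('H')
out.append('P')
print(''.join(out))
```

Execution trace: 'H' (except AttributeError) → 'P' (after the try/except). Output: HP

Answer: HP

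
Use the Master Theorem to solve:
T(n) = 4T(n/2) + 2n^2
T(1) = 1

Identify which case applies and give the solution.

a=4, b=2, f(n)=2n^2. log_2(4) = 2. Since c=2 = 2, Case 2 applies: T(n) = Θ(n^log_b(a) · log n) = O(n^2 log n).

Answer: O(n^2 log n) - Case 2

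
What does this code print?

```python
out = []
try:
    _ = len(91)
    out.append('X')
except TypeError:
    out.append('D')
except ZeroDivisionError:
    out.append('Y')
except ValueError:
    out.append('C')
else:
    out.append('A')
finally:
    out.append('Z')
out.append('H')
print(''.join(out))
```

Execution trace: 'D' (except TypeError) → 'Z' (finally) → 'H' (after the try/except). Output: DZH

Answer: DZH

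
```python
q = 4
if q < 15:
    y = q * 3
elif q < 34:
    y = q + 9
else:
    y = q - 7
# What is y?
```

Trace:
`q = 4` → q = 4
`if q < 15: ...` → q < 15 is True → y = 12
So y = 12

Answer: 12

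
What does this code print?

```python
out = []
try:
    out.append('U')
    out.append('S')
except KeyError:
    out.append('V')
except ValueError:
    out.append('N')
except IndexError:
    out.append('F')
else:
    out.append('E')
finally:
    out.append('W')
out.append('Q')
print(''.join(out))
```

Execution trace: 'U' (try body) → 'S' (try body, no exception) → 'E' (else) → 'W' (finally) → 'Q' (after the try/except). Output: USEWQ

Answer: USEWQ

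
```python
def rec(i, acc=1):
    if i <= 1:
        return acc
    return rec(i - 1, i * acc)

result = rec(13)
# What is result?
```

Accumulator trace (n, acc): (13, 1) -> (12, 13) -> (11, 156) -> (10, 1716) -> (9, 17160) -> (8, 154440) -> (7, 1235520) -> (6, 8648640) -> (5, 51891840) -> (4, 259459200) -> (3, 1037836800) -> (2, 3113510400) -> (1, 6227020800) -> return 6227020800

Answer: 6227020800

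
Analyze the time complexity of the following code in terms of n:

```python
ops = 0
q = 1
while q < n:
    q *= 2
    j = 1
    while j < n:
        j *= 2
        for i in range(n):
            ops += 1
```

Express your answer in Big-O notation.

Each loop level contributes: log n × log n × n. Multiplying the contributions gives O(n log² n).

Answer: O(n log² n)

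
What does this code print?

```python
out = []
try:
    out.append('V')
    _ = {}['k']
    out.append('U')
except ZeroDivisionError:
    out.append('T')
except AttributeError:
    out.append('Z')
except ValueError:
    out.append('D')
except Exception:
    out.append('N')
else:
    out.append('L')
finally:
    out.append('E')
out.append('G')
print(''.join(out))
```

Execution trace: 'V' (try body) → 'N' (except Exception) → 'E' (finally) → 'G' (after the try/except). Output: VNEG

Answer: VNEG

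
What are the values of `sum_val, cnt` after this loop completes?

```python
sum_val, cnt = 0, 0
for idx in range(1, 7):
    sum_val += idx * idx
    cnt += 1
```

Sum of squares and count
`sum_val, cnt` takes the values: (0, 0) → (1, 0) → (1, 1) → (5, 1) → (5, 2) → (14, 2) → (14, 3) → (30, 3) → (30, 4) → (55, 4) → (55, 5) → (91, 5) → (91, 6)

Answer: 91, 6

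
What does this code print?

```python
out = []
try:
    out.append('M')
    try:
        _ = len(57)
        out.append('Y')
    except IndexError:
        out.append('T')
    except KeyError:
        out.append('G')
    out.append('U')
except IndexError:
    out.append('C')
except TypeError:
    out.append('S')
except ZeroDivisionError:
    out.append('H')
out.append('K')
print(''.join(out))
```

Execution trace: 'M' (try body) → 'S' (except TypeError) → 'K' (after the try/except). Output: MSK

Answer: MSK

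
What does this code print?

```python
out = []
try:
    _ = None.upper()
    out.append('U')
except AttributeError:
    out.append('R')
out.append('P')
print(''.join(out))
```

Execution trace: 'R' (except AttributeError) → 'P' (after the try/except). Output: RP

Answer: RP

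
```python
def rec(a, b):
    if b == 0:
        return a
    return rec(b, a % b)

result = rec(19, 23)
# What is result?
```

rec(19, 23) -> rec(23, 19) -> rec(19, 4) -> rec(4, 3) -> rec(3, 1) -> rec(1, 0) -> 1

Answer: 1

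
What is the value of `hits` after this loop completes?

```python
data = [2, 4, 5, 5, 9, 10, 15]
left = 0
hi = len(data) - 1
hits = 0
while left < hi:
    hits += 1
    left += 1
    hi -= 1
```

Iterations until pointers meet (list length 7)
`hits` takes the values: 0 → 1 → 2 → 3

Answer: 3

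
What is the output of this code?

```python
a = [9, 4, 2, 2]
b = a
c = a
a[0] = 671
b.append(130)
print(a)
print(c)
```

Key concept: multiple aliases.
Step by step:
`a = [9, 4, 2, 2]` → a = [9, 4, 2, 2]
`b = a` → b = [9, 4, 2, 2] (same object as a)
`c = a` → c = [9, 4, 2, 2] (same object as a, b)
`a[0] = 671` → a = [671, 4, 2, 2] (same object as b, c); b = [671, 4, 2, 2] (same object as a, c); c = [671, 4, 2, 2] (same object as a, b)
`b.append(130)` → a = [671, 4, 2, 2, 130] (same object as b, c); b = [671, 4, 2, 2, 130] (same object as a, c); c = [671, 4, 2, 2, 130] (same object as a, b)
`print(a)` → prints [671, 4, 2, 2, 130]
`print(c)` → prints [671, 4, 2, 2, 130]

Answer:
[671, 4, 2, 2, 130]
[671, 4, 2, 2, 130]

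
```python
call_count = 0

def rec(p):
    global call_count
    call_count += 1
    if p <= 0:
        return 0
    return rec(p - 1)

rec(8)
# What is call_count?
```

Linear recursion stepping by 1: 9 calls from p=8 down to ≤0.

Answer: 9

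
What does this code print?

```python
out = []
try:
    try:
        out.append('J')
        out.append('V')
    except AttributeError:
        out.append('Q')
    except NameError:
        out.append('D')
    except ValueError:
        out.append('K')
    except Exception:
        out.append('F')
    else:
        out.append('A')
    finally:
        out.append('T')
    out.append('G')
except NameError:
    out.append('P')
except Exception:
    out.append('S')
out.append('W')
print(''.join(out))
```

Execution trace: 'J' (inner try body) → 'V' (inner try body, no exception) → 'A' (inner else) → 'T' (inner finally) → 'G' (try body, no exception) → 'W' (after the try/except). Output: JVATGW

Answer: JVATGW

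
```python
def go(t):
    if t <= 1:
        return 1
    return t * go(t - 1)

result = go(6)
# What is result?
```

go(6) = 6 * 5 * 4 * 3 * 2 * 1 = 720

Answer: 720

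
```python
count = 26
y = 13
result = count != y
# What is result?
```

Trace:
`count = 26` → count = 26
`y = 13` → y = 13
`result = count != y` → result = True
So result = True

Answer: True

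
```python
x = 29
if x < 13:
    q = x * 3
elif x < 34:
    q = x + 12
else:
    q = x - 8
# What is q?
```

Trace:
`x = 29` → x = 29
`if x < 13: ...` → x < 13 is False, x < 34 is True → q = 41
So q = 41

Answer: 41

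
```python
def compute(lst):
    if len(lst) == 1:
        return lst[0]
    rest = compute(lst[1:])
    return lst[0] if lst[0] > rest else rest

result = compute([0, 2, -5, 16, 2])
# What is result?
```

Recursive max over [0, 2, -5, 16, 2] = 16

Answer: 16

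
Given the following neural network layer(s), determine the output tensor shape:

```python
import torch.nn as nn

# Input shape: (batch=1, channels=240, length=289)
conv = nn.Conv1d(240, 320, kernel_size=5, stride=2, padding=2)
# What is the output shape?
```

Input: (1, 240, 289) -> Output: (1, 320, 145)

Answer: (1, 320, 145)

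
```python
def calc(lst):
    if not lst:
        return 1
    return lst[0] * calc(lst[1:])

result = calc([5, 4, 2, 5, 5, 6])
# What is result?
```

Product over [5, 4, 2, 5, 5, 6] = 5 * 4 * 2 * 5 * 5 * 6 = 6000

Answer: 6000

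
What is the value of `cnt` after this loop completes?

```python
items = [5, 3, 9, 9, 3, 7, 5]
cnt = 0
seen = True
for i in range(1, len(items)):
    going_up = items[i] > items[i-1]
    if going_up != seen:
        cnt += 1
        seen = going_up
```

Count direction changes in [5, 3, 9, 9, 3, 7, 5]
`cnt` takes the values: 0 → 1 → 2 → 3 → 4 → 5

Answer: 5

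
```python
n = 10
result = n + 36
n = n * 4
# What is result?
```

Trace:
`n = 10` → n = 10
`result = n + 36` → result = 46
`n = n * 4` → n = 40
So result = 46

Answer: 46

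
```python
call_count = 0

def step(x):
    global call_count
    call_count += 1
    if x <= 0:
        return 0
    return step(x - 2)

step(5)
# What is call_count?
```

Linear recursion stepping by 2: 4 calls from x=5 down to ≤0.

Answer: 4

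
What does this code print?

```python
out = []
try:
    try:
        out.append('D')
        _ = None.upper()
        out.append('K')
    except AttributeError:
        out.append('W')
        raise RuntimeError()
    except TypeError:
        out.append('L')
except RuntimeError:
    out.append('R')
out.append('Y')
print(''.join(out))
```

Execution trace: 'D' (try body) → 'W' (except AttributeError) → 'R' (outer except RuntimeError) → 'Y' (after the try/except). Output: DWRY

Answer: DWRY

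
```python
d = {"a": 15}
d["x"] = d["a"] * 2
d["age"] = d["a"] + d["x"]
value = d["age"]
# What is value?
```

Trace:
`d = {"a": 15}` → d = {'a': 15}
`d["x"] = d["a"] * 2` → d = {'a': 15, 'x': 30}
`d["age"] = d["a"] + d["x"]` → d = {'a': 15, 'x': 30, 'age': 45}
`value = d["age"]` → value = 45
So value = 45

Answer: 45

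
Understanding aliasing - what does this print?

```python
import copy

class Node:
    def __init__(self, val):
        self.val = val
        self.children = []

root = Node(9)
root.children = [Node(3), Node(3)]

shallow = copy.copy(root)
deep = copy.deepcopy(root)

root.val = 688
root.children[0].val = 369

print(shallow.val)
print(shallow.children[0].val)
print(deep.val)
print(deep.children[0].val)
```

Key concept: deep copy with custom objects.
Step by step:
`root = Node(9)` → root = Node(val=9, children=[])
`root.children = [Node(3), Node(3)]` → root = Node(val=9, children=[Node(val=3, children=[]), Node(val=3, children=[])])
`shallow = copy.copy(root)` → shallow = Node(val=9, children=[Node(val=3, children=[]), Node(val=3, children=[])])
`deep = copy.deepcopy(root)` → deep = Node(val=9, children=[Node(val=3, children=[]), Node(val=3, children=[])])
`root.val = 688` → root = Node(val=688, children=[Node(val=3, children=[]), Node(val=3, children=[])])
`root.children[0].val = 369` → root = Node(val=688, children=[Node(val=369, children=[]), Node(val=3, children=[])]); shallow = Node(val=9, children=[Node(val=369, children=[]), Node(val=3, children=[])])
`print(shallow.val)` → prints 9
`print(shallow.children[0].val)` → prints 369
`print(deep.val)` → prints 9
`print(deep.children[0].val)` → prints 3

Answer:
9
369
9
3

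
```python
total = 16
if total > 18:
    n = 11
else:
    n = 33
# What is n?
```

Trace:
`total = 16` → total = 16
`if total > 18: ...` → total > 18 is False, take else branch → n = 33
So n = 33

Answer: 33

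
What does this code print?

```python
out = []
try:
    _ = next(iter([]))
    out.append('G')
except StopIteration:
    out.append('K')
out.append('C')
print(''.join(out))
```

Execution trace: 'K' (except StopIteration) → 'C' (after the try/except). Output: KC

Answer: KC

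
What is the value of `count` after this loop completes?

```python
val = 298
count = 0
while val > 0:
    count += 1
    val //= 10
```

Count digits by repeated division by 10
`count` takes the values: 0 → 1 → 2 → 3

Answer: 3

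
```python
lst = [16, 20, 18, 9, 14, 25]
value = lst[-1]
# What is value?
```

Trace:
`lst = [16, 20, 18, 9, 14, 25]` → lst = [16, 20, 18, 9, 14, 25]
`value = lst[-1]` → value = 25
So value = 25

Answer: 25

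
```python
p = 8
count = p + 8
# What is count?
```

Trace:
`p = 8` → p = 8
`count = p + 8` → count = 16
So count = 16

Answer: 16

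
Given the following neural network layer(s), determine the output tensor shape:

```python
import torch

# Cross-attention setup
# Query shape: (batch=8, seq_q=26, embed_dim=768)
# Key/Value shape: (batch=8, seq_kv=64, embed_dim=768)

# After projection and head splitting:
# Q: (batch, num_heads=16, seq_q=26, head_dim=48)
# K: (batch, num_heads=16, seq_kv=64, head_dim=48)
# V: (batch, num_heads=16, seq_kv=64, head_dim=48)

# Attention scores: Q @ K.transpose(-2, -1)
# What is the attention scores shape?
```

Input: (8, 26, 768) -> Output: (8, 16, 26, 64)

Answer: (8, 16, 26, 64)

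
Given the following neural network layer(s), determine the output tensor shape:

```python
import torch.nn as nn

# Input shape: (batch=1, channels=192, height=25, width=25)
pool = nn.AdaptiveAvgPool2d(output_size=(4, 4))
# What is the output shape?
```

Input: (1, 192, 25, 25) -> Output: (1, 192, 4, 4)

Answer: (1, 192, 4, 4)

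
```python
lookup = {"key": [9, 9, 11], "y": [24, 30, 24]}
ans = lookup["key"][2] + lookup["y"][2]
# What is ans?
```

Trace:
`lookup = {"key": [9, 9, 11], "y": [24, 30, 24]}` → lookup = {'key': [9, 9, 11], 'y': [24, 30, 24]}
`ans = lookup["key"][2] + lookup["y"][2]` → ans = 35
So ans = 35

Answer: 35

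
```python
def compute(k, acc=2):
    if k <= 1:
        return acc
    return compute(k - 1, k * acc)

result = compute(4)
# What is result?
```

Accumulator trace (n, acc): (4, 2) -> (3, 8) -> (2, 24) -> (1, 48) -> return 48

Answer: 48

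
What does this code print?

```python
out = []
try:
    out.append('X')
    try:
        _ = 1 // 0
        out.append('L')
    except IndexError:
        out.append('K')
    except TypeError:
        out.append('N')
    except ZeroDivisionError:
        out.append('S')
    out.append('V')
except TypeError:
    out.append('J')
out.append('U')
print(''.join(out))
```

Execution trace: 'X' (try body) → 'S' (inner except ZeroDivisionError) → 'V' (try body, no exception) → 'U' (after the try/except). Output: XSVU

Answer: XSVU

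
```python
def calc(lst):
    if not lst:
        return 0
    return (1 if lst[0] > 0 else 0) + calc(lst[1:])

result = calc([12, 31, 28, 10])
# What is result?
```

Count of positive elements in [12, 31, 28, 10] = 4

Answer: 4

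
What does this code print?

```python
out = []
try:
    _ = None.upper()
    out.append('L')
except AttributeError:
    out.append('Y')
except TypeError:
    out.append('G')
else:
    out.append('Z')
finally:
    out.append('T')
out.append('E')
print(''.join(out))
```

Execution trace: 'Y' (except AttributeError) → 'T' (finally) → 'E' (after the try/except). Output: YTE

Answer: YTE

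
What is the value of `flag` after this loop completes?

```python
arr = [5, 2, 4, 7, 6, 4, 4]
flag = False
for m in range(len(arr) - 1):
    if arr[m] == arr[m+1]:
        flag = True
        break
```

Check consecutive duplicates in [5, 2, 4, 7, 6, 4, 4]
`flag` takes the values: False → True

Answer: True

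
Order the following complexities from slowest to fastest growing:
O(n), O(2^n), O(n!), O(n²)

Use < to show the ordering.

Ordered by growth rate: O(n) < O(n²) < O(2^n) < O(n!)

Answer: O(n) < O(n²) < O(2^n) < O(n!)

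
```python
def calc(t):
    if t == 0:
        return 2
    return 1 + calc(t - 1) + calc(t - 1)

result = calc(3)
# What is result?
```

calc(t) = 1 + 2·calc(t-1), calc(0)=2. Closed form: (2+1)·2^3 - 1 = 23.

Answer: 23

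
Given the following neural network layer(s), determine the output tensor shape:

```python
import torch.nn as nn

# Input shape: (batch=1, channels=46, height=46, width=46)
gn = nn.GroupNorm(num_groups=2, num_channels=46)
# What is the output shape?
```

Input: (1, 46, 46, 46) -> Output: (1, 46, 46, 46)

Answer: (1, 46, 46, 46)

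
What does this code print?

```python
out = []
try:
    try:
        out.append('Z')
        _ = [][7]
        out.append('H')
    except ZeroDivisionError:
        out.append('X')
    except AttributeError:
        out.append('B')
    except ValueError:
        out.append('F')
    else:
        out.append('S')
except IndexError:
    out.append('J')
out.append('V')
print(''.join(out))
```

Execution trace: 'Z' (try body) → 'J' (outer except IndexError) → 'V' (after the try/except). Output: ZJV

Answer: ZJV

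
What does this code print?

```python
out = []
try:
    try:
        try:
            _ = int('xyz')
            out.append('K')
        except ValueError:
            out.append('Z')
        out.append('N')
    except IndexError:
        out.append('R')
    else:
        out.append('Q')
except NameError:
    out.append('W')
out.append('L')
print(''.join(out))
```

Execution trace: 'Z' (inner except ValueError) → 'N' (try body, no exception) → 'Q' (else) → 'L' (after the try/except). Output: ZNQL

Answer: ZNQL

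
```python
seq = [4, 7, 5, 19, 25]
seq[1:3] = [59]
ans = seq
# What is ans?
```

Trace:
`seq = [4, 7, 5, 19, 25]` → seq = [4, 7, 5, 19, 25]
`seq[1:3] = [59]` → seq = [4, 59, 19, 25]
`ans = seq` → ans = [4, 59, 19, 25]
So ans = [4, 59, 19, 25]

Answer: [4, 59, 19, 25]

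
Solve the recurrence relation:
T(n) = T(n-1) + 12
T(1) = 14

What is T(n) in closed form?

Unrolling: T(n) = T(1) + 12·(n-1) = 14 + 12(n-1) = 12n + 2.

Answer: T(n) = 12n + 2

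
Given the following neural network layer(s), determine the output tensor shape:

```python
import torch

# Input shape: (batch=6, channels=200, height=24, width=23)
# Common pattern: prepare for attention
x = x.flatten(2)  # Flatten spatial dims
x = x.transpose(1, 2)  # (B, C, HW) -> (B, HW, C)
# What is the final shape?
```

Input: (6, 200, 24, 23) -> after flatten(2): (6, 200, 552) -> Output: (6, 552, 200)

Answer: (6, 552, 200)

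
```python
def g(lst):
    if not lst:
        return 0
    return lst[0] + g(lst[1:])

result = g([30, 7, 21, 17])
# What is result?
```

30 + 7 + 21 + 17 + 0 = 75

Answer: 75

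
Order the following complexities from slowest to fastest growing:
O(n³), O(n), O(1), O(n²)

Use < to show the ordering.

Ordered by growth rate: O(1) < O(n) < O(n²) < O(n³)

Answer: O(1) < O(n) < O(n²) < O(n³)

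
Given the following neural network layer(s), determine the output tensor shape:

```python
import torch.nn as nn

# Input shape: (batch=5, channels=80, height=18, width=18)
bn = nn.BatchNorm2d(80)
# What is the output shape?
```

Input: (5, 80, 18, 18) -> Output: (5, 80, 18, 18)

Answer: (5, 80, 18, 18)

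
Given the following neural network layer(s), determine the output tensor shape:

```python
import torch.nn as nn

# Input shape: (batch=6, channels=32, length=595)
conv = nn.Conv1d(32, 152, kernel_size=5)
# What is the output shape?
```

Input: (6, 32, 595) -> Output: (6, 152, 591)

Answer: (6, 152, 591)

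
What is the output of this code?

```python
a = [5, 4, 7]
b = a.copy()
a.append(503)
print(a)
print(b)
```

Key concept: list.copy() creates independent copy.
Step by step:
`a = [5, 4, 7]` → a = [5, 4, 7]
`b = a.copy()` → b = [5, 4, 7]
`a.append(503)` → a = [5, 4, 7, 503]
`print(a)` → prints [5, 4, 7, 503]
`print(b)` → prints [5, 4, 7]

Answer:
[5, 4, 7, 503]
[5, 4, 7]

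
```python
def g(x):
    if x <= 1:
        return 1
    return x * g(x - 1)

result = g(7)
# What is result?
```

g(7) = 7 * 6 * 5 * 4 * 3 * 2 * 1 = 5040

Answer: 5040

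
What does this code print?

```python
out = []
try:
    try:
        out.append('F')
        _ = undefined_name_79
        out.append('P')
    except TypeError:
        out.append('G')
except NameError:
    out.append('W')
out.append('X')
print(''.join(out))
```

Execution trace: 'F' (try body) → 'W' (outer except NameError) → 'X' (after the try/except). Output: FWX

Answer: FWX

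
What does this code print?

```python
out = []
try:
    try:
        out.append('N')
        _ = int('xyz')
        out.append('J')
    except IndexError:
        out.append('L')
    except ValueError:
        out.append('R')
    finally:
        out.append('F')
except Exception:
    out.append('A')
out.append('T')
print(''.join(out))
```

Execution trace: 'N' (inner try body) → 'R' (inner except ValueError) → 'F' (inner finally) → 'T' (after the try/except). Output: NRFT

Answer: NRFT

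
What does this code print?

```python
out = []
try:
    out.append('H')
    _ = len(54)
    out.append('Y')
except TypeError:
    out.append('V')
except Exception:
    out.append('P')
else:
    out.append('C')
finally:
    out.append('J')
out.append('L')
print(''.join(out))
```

Execution trace: 'H' (try body) → 'V' (except TypeError) → 'J' (finally) → 'L' (after the try/except). Output: HVJL

Answer: HVJL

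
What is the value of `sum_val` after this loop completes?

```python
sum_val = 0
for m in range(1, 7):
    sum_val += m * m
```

Sum of squares 1² to 6² = 91
`sum_val` takes the values: 0 → 1 → 5 → 14 → 30 → 55 → 91

Answer: 91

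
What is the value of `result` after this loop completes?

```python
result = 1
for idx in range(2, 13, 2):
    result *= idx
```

Product of even numbers 2 to 12
`result` takes the values: 1 → 2 → 8 → 48 → 384 → 3840 → 46080

Answer: 46080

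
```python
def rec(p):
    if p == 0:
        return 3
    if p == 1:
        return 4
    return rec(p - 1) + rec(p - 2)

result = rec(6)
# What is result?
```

Build up from base cases: rec(0)=3, rec(1)=4, rec(2)=7, rec(3)=11, rec(4)=18, rec(5)=29, rec(6)=47

Answer: 47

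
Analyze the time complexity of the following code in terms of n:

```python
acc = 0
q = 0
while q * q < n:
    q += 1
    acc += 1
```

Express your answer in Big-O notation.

Each loop level contributes: √n. Multiplying the contributions gives O(√n).

Answer: O(√n)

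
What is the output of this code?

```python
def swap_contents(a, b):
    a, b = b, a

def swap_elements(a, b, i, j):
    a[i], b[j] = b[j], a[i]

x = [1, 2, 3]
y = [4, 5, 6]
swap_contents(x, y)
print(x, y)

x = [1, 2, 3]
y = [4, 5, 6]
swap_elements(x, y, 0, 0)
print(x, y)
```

Key concept: parameter rebinding vs mutation.
Step by step:
`x = [1, 2, 3]` → x = [1, 2, 3]
`y = [4, 5, 6]` → y = [4, 5, 6]
`swap_contents(x, y)` → no visible change to tracked variables
`print(x, y)` → prints [1, 2, 3] [4, 5, 6]
`x = [1, 2, 3]` → x = [1, 2, 3]
`y = [4, 5, 6]` → y = [4, 5, 6]
`swap_elements(x, y, 0, 0)` → x = [4, 2, 3]; y = [1, 5, 6]
`print(x, y)` → prints [4, 2, 3] [1, 5, 6]

Answer:
[1, 2, 3] [4, 5, 6]
[4, 2, 3] [1, 5, 6]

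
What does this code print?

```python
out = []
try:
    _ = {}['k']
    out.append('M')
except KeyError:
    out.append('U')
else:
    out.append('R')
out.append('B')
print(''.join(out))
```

Execution trace: 'U' (except KeyError) → 'B' (after the try/except). Output: UB

Answer: UB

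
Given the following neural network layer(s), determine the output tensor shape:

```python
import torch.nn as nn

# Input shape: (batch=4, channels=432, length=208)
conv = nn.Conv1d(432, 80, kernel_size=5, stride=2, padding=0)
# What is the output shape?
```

Input: (4, 432, 208) -> Output: (4, 80, 102)

Answer: (4, 80, 102)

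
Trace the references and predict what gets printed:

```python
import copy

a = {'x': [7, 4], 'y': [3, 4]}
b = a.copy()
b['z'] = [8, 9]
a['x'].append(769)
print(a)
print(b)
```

Key concept: shallow copy of dict with mutable values.
Step by step:
`a = {'x': [7, 4], 'y': [3, 4]}` → a = {'x': [7, 4], 'y': [3, 4]}
`b = a.copy()` → b = {'x': [7, 4], 'y': [3, 4]}
`b['z'] = [8, 9]` → b = {'x': [7, 4], 'y': [3, 4], 'z': [8, 9]}
`a['x'].append(769)` → a = {'x': [7, 4, 769], 'y': [3, 4]}; b = {'x': [7, 4, 769], 'y': [3, 4], 'z': [8, 9]}
`print(a)` → prints {'x': [7, 4, 769], 'y': [3, 4]}
`print(b)` → prints {'x': [7, 4, 769], 'y': [3, 4], 'z': [8, 9]}

Answer:
{'x': [7, 4, 769], 'y': [3, 4]}
{'x': [7, 4, 769], 'y': [3, 4], 'z': [8, 9]}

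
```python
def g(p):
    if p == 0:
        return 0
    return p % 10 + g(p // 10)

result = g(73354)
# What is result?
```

Sum of digits of 73354: 4 + 5 + 3 + 3 + 7 = 22

Answer: 22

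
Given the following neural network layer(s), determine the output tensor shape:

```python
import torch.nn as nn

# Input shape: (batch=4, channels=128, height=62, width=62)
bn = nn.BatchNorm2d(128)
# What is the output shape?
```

Input: (4, 128, 62, 62) -> Output: (4, 128, 62, 62)

Answer: (4, 128, 62, 62)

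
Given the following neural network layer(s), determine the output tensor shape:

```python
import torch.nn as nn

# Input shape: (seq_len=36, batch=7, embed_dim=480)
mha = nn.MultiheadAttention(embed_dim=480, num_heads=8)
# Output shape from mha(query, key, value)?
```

Input: (36, 7, 480) -> Output: (36, 7, 480)

Answer: (36, 7, 480)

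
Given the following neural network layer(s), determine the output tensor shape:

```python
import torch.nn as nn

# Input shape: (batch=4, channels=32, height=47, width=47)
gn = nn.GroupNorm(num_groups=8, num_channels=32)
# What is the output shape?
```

Input: (4, 32, 47, 47) -> Output: (4, 32, 47, 47)

Answer: (4, 32, 47, 47)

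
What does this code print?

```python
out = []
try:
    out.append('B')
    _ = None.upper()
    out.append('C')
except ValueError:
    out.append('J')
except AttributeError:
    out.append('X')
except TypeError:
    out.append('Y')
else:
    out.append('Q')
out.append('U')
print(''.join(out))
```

Execution trace: 'B' (try body) → 'X' (except AttributeError) → 'U' (after the try/except). Output: BXU

Answer: BXU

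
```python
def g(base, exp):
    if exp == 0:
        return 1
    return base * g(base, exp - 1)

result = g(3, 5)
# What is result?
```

g(3, 5) = 3 * 3 * 3 * 3 * 3 = 243

Answer: 243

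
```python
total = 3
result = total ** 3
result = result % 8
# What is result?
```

Trace:
`total = 3` → total = 3
`result = total ** 3` → result = 27
`result = result % 8` → result = 3
So result = 3

Answer: 3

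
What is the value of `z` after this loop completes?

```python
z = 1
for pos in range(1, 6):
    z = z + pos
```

Start at 1, add 1 through 5
`z` takes the values: 1 → 2 → 4 → 7 → 11 → 16

Answer: 16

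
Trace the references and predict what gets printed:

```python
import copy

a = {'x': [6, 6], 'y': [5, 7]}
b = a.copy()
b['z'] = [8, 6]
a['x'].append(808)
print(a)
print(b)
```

Key concept: shallow copy of dict with mutable values.
Step by step:
`a = {'x': [6, 6], 'y': [5, 7]}` → a = {'x': [6, 6], 'y': [5, 7]}
`b = a.copy()` → b = {'x': [6, 6], 'y': [5, 7]}
`b['z'] = [8, 6]` → b = {'x': [6, 6], 'y': [5, 7], 'z': [8, 6]}
`a['x'].append(808)` → a = {'x': [6, 6, 808], 'y': [5, 7]}; b = {'x': [6, 6, 808], 'y': [5, 7], 'z': [8, 6]}
`print(a)` → prints {'x': [6, 6, 808], 'y': [5, 7]}
`print(b)` → prints {'x': [6, 6, 808], 'y': [5, 7], 'z': [8, 6]}

Answer:
{'x': [6, 6, 808], 'y': [5, 7]}
{'x': [6, 6, 808], 'y': [5, 7], 'z': [8, 6]}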